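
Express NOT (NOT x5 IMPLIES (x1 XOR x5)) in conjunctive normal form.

NOT (NOT x5 IMPLIES (x1 XOR x5))
⇔ NOT (NOT NOT x5 OR (x1 XOR x5))   [eliminate IMPLIES]
⇔ NOT (NOT NOT x5 OR ((x1 OR x5) AND NOT (x1 AND x5)))   [expand XOR]
⇔ NOT NOT NOT x5 AND NOT ((x1 OR x5) AND NOT (x1 AND x5))   [De Morgan]
⇔ NOT x5 AND NOT ((x1 OR x5) AND NOT (x1 AND x5))   [double negation]
⇔ NOT x5 AND (NOT (x1 OR x5) OR NOT NOT (x1 AND x5))   [De Morgan]
⇔ NOT x5 AND ((NOT x1 AND NOT x5) OR NOT NOT (x1 AND x5))   [De Morgan]
⇔ NOT x5 AND ((NOT x1 AND NOT x5) OR (x1 AND x5))   [double negation]
⇔ NOT x5 AND (NOT x1 OR x1) AND (NOT x1 OR x5) AND (NOT x5 OR x1) AND (NOT x5 OR x5)   [distribute OR over AND]
⇔ NOT x5 AND (NOT x1 OR x5)   [simplify]

NOT x5 AND (NOT x1 OR x5)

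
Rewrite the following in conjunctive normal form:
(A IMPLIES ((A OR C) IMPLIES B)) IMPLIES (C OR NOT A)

(A IMPLIES ((A OR C) IMPLIES B)) IMPLIES (C OR NOT A)
≡ NOT (A IMPLIES ((A OR C) IMPLIES B)) OR C OR NOT A   (eliminate IMPLIES)
≡ NOT (NOT A OR ((A OR C) IMPLIES B)) OR C OR NOT A   (eliminate IMPLIES)
≡ NOT (NOT A OR NOT (A OR C) OR B) OR C OR NOT A   (eliminate IMPLIES)
≡ (NOT NOT A AND NOT NOT (A OR C) AND NOT B) OR C OR NOT A   (De Morgan)
≡ (A AND NOT NOT (A OR C) AND NOT B) OR C OR NOT A   (double negation)
≡ (A AND (A OR C) AND NOT B) OR C OR NOT A   (double negation)
≡ (A OR C OR NOT A) AND (A OR C OR C OR NOT A) AND (NOT B OR C OR NOT A)   (distribute OR over AND)
≡ NOT B OR C OR NOT A   (simplify)

NOT B OR C OR NOT A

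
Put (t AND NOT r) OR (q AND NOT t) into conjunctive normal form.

(t AND NOT r) OR (q AND NOT t)
≡ (t OR q) AND (t OR NOT t) AND (NOT r OR q) AND (NOT r OR NOT t)   [distribute OR over AND]
≡ (t OR q) AND (NOT r OR q) AND (NOT r OR NOT t)   [simplify]

(t OR q) AND (NOT r OR q) AND (NOT r OR NOT t)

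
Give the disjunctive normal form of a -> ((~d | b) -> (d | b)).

~a | d | b

a -> ((~d | b) -> (d | b))
⇔ ~a | ((~d | b) -> (d | b))   (eliminate ->)
⇔ ~a | ~(~d | b) | d | b   (eliminate ->)
⇔ ~a | (~~d & ~b) | d | b   (De Morgan)
⇔ ~a | (d & ~b) | d | b   (double negation)
⇔ ~a | d | b   (simplify)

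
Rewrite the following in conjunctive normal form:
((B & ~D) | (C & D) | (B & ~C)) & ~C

((B & ~D) | (C & D) | (B & ~C)) & ~C
≡ (B | C | B) & (B | C | ~C) & (B | D | B) & (B | D | ~C) & (~D | C | B) & (~D | C | ~C) & (~D | D | B) & (~D | D | ~C) & ~C   — distribute | over &
≡ (B | C) & (B | D) & ~C   — simplify

(B | C) & (B | D) & ~C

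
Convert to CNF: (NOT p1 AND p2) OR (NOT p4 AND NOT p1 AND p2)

NOT p1 AND p2

(NOT p1 AND p2) OR (NOT p4 AND NOT p1 AND p2)
= (NOT p1 OR NOT p4) AND (NOT p1 OR NOT p1) AND (NOT p1 OR p2) AND (p2 OR NOT p4) AND (p2 OR NOT p1) AND (p2 OR p2)   — distribute OR over AND
= NOT p1 AND p2   — simplify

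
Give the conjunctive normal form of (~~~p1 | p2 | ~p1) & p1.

(~~~p1 | p2 | ~p1) & p1
≡ (~p1 | p2 | ~p1) & p1   (double negation)
≡ (~p1 | p2) & p1   (simplify)

(~p1 | p2) & p1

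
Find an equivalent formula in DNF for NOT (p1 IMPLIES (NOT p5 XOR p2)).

NOT (p1 IMPLIES (NOT p5 XOR p2))
⇔ NOT (NOT p1 OR (NOT p5 XOR p2))   (eliminate IMPLIES)
⇔ NOT (NOT p1 OR (NOT p5 AND NOT p2) OR (NOT NOT p5 AND p2))   (expand XOR)
⇔ NOT NOT p1 AND NOT (NOT p5 AND NOT p2) AND NOT (NOT NOT p5 AND p2)   (De Morgan)
⇔ p1 AND NOT (NOT p5 AND NOT p2) AND NOT (NOT NOT p5 AND p2)   (double negation)
⇔ p1 AND (NOT NOT p5 OR NOT NOT p2) AND NOT (NOT NOT p5 AND p2)   (De Morgan)
⇔ p1 AND (p5 OR NOT NOT p2) AND NOT (NOT NOT p5 AND p2)   (double negation)
⇔ p1 AND (p5 OR p2) AND NOT (NOT NOT p5 AND p2)   (double negation)
⇔ p1 AND (p5 OR p2) AND (NOT NOT NOT p5 OR NOT p2)   (De Morgan)
⇔ p1 AND (p5 OR p2) AND (NOT p5 OR NOT p2)   (double negation)
⇔ (p1 AND p5 AND NOT p5) OR (p1 AND p5 AND NOT p2) OR (p1 AND p2 AND NOT p5) OR (p1 AND p2 AND NOT p2)   (distribute AND over OR)
⇔ (p1 AND p5 AND NOT p2) OR (p1 AND p2 AND NOT p5)   (simplify)

(p1 AND p5 AND NOT p2) OR (p1 AND p2 AND NOT p5)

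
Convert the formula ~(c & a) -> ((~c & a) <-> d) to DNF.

(c & a) | (c & ~d) | (~a & ~d) | (d & ~c & a)

~(c & a) -> ((~c & a) <-> d)
= ~~(c & a) | ((~c & a) <-> d)   [eliminate ->]
= ~~(c & a) | (((~c & a) -> d) & (d -> (~c & a)))   [eliminate <->]
= ~~(c & a) | ((~(~c & a) | d) & (d -> (~c & a)))   [eliminate ->]
= ~~(c & a) | ((~(~c & a) | d) & (~d | (~c & a)))   [eliminate ->]
= (c & a) | ((~(~c & a) | d) & (~d | (~c & a)))   [double negation]
= (c & a) | ((~~c | ~a | d) & (~d | (~c & a)))   [De Morgan]
= (c & a) | ((c | ~a | d) & (~d | (~c & a)))   [double negation]
= (c & a) | (c & ~d) | (c & ~c & a) | (~a & ~d) | (~a & ~c & a) | (d & ~d) | (d & ~c & a)   [distribute & over |]
= (c & a) | (c & ~d) | (~a & ~d) | (d & ~c & a)   [simplify]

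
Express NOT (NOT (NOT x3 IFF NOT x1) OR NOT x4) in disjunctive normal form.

(x3 AND x1 AND x4) OR (NOT x1 AND NOT x3 AND x4)

NOT (NOT (NOT x3 IFF NOT x1) OR NOT x4)
≡ NOT (NOT ((NOT x3 IMPLIES NOT x1) AND (NOT x1 IMPLIES NOT x3)) OR NOT x4)   (eliminate IFF)
≡ NOT (NOT ((NOT NOT x3 OR NOT x1) AND (NOT x1 IMPLIES NOT x3)) OR NOT x4)   (eliminate IMPLIES)
≡ NOT (NOT ((NOT NOT x3 OR NOT x1) AND (NOT NOT x1 OR NOT x3)) OR NOT x4)   (eliminate IMPLIES)
≡ NOT NOT ((NOT NOT x3 OR NOT x1) AND (NOT NOT x1 OR NOT x3)) AND NOT NOT x4   (De Morgan)
≡ (NOT NOT x3 OR NOT x1) AND (NOT NOT x1 OR NOT x3) AND NOT NOT x4   (double negation)
≡ (x3 OR NOT x1) AND (NOT NOT x1 OR NOT x3) AND NOT NOT x4   (double negation)
≡ (x3 OR NOT x1) AND (x1 OR NOT x3) AND NOT NOT x4   (double negation)
≡ (x3 OR NOT x1) AND (x1 OR NOT x3) AND x4   (double negation)
≡ (x3 AND x1 AND x4) OR (x3 AND NOT x3 AND x4) OR (NOT x1 AND x1 AND x4) OR (NOT x1 AND NOT x3 AND x4)   (distribute AND over OR)
≡ (x3 AND x1 AND x4) OR (NOT x1 AND NOT x3 AND x4)   (simplify)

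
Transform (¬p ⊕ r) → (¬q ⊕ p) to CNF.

(p ∨ r ∨ ¬q) ∧ (¬r ∨ ¬p ∨ q)

(¬p ⊕ r) → (¬q ⊕ p)
⇔ ¬(¬p ⊕ r) ∨ (¬q ⊕ p)   — eliminate →
⇔ ¬((¬p ∨ r) ∧ ¬(¬p ∧ r)) ∨ (¬q ⊕ p)   — expand ⊕
⇔ ¬((¬p ∨ r) ∧ ¬(¬p ∧ r)) ∨ ((¬q ∨ p) ∧ ¬(¬q ∧ p))   — expand ⊕
⇔ ¬(¬p ∨ r) ∨ ¬¬(¬p ∧ r) ∨ ((¬q ∨ p) ∧ ¬(¬q ∧ p))   — De Morgan
⇔ (¬¬p ∧ ¬r) ∨ ¬¬(¬p ∧ r) ∨ ((¬q ∨ p) ∧ ¬(¬q ∧ p))   — De Morgan
⇔ (p ∧ ¬r) ∨ ¬¬(¬p ∧ r) ∨ ((¬q ∨ p) ∧ ¬(¬q ∧ p))   — double negation
⇔ (p ∧ ¬r) ∨ (¬p ∧ r) ∨ ((¬q ∨ p) ∧ ¬(¬q ∧ p))   — double negation
⇔ (p ∧ ¬r) ∨ (¬p ∧ r) ∨ ((¬q ∨ p) ∧ (¬¬q ∨ ¬p))   — De Morgan
⇔ (p ∧ ¬r) ∨ (¬p ∧ r) ∨ ((¬q ∨ p) ∧ (q ∨ ¬p))   — double negation
⇔ (p ∨ ¬p ∨ ¬q ∨ p) ∧ (p ∨ ¬p ∨ q ∨ ¬p) ∧ (p ∨ r ∨ ¬q ∨ p) ∧ (p ∨ r ∨ q ∨ ¬p) ∧ (¬r ∨ ¬p ∨ ¬q ∨ p) ∧ (¬r ∨ ¬p ∨ q ∨ ¬p) ∧ (¬r ∨ r ∨ ¬q ∨ p) ∧ (¬r ∨ r ∨ q ∨ ¬p)   — distribute ∨ over ∧
⇔ (p ∨ r ∨ ¬q) ∧ (¬r ∨ ¬p ∨ q)   — simplify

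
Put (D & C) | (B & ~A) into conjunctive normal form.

(D & C) | (B & ~A)
⇔ (D | B) & (D | ~A) & (C | B) & (C | ~A)

(D | B) & (D | ~A) & (C | B) & (C | ~A)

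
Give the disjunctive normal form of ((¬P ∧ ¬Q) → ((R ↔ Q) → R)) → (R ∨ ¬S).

((¬P ∧ ¬Q) → ((R ↔ Q) → R)) → (R ∨ ¬S)
= ¬((¬P ∧ ¬Q) → ((R ↔ Q) → R)) ∨ R ∨ ¬S   [eliminate →]
= ¬(¬(¬P ∧ ¬Q) ∨ ((R ↔ Q) → R)) ∨ R ∨ ¬S   [eliminate →]
= ¬(¬(¬P ∧ ¬Q) ∨ ¬(R ↔ Q) ∨ R) ∨ R ∨ ¬S   [eliminate →]
= ¬(¬(¬P ∧ ¬Q) ∨ ¬((R → Q) ∧ (Q → R)) ∨ R) ∨ R ∨ ¬S   [eliminate ↔]
= ¬(¬(¬P ∧ ¬Q) ∨ ¬((¬R ∨ Q) ∧ (Q → R)) ∨ R) ∨ R ∨ ¬S   [eliminate →]
= ¬(¬(¬P ∧ ¬Q) ∨ ¬((¬R ∨ Q) ∧ (¬Q ∨ R)) ∨ R) ∨ R ∨ ¬S   [eliminate →]
= (¬¬(¬P ∧ ¬Q) ∧ ¬¬((¬R ∨ Q) ∧ (¬Q ∨ R)) ∧ ¬R) ∨ R ∨ ¬S   [De Morgan]
= (¬P ∧ ¬Q ∧ ¬¬((¬R ∨ Q) ∧ (¬Q ∨ R)) ∧ ¬R) ∨ R ∨ ¬S   [double negation]
= (¬P ∧ ¬Q ∧ (¬R ∨ Q) ∧ (¬Q ∨ R) ∧ ¬R) ∨ R ∨ ¬S   [double negation]
= (¬P ∧ ¬Q ∧ ¬R ∧ ¬Q ∧ ¬R) ∨ (¬P ∧ ¬Q ∧ ¬R ∧ R ∧ ¬R) ∨ (¬P ∧ ¬Q ∧ Q ∧ ¬Q ∧ ¬R) ∨ (¬P ∧ ¬Q ∧ Q ∧ R ∧ ¬R) ∨ R ∨ ¬S   [distribute ∧ over ∨]
= (¬P ∧ ¬Q ∧ ¬R) ∨ R ∨ ¬S   [simplify]

(¬P ∧ ¬Q ∧ ¬R) ∨ R ∨ ¬S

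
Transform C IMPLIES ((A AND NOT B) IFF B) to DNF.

C IMPLIES ((A AND NOT B) IFF B)
= NOT C OR ((A AND NOT B) IFF B)   (eliminate IMPLIES)
= NOT C OR (((A AND NOT B) IMPLIES B) AND (B IMPLIES (A AND NOT B)))   (eliminate IFF)
= NOT C OR ((NOT (A AND NOT B) OR B) AND (B IMPLIES (A AND NOT B)))   (eliminate IMPLIES)
= NOT C OR ((NOT (A AND NOT B) OR B) AND (NOT B OR (A AND NOT B)))   (eliminate IMPLIES)
= NOT C OR ((NOT A OR NOT NOT B OR B) AND (NOT B OR (A AND NOT B)))   (De Morgan)
= NOT C OR ((NOT A OR B OR B) AND (NOT B OR (A AND NOT B)))   (double negation)
= NOT C OR (NOT A AND NOT B) OR (NOT A AND A AND NOT B) OR (B AND NOT B) OR (B AND A AND NOT B) OR (B AND NOT B) OR (B AND A AND NOT B)   (distribute AND over OR)
= NOT C OR (NOT A AND NOT B)   (simplify)

NOT C OR (NOT A AND NOT B)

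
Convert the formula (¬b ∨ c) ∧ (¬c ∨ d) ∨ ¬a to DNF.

¬b ∧ ¬c ∨ ¬b ∧ d ∨ c ∧ d ∨ ¬a

(¬b ∨ c) ∧ (¬c ∨ d) ∨ ¬a
≡ ¬b ∧ ¬c ∨ ¬b ∧ d ∨ c ∧ ¬c ∨ c ∧ d ∨ ¬a   — distribute ∧ over ∨
≡ ¬b ∧ ¬c ∨ ¬b ∧ d ∨ c ∧ d ∨ ¬a   — simplify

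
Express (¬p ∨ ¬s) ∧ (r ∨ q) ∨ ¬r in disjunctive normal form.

¬p ∧ r ∨ ¬p ∧ q ∨ ¬s ∧ r ∨ ¬s ∧ q ∨ ¬r

(¬p ∨ ¬s) ∧ (r ∨ q) ∨ ¬r
⇔ ¬p ∧ r ∨ ¬p ∧ q ∨ ¬s ∧ r ∨ ¬s ∧ q ∨ ¬r   [distribute ∧ over ∨]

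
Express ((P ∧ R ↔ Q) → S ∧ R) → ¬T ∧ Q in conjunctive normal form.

(¬P ∨ ¬R ∨ Q) ∧ (¬Q ∨ P ∨ ¬T) ∧ (¬Q ∨ R ∨ ¬T) ∧ (¬S ∨ ¬R ∨ ¬T) ∧ (¬S ∨ ¬R ∨ Q)

((P ∧ R ↔ Q) → S ∧ R) → ¬T ∧ Q
≡ ¬((P ∧ R ↔ Q) → S ∧ R) ∨ ¬T ∧ Q
≡ ¬(¬(P ∧ R ↔ Q) ∨ S ∧ R) ∨ ¬T ∧ Q
≡ ¬(¬((P ∧ R → Q) ∧ (Q → P ∧ R)) ∨ S ∧ R) ∨ ¬T ∧ Q
≡ ¬(¬((¬(P ∧ R) ∨ Q) ∧ (Q → P ∧ R)) ∨ S ∧ R) ∨ ¬T ∧ Q
≡ ¬(¬((¬(P ∧ R) ∨ Q) ∧ (¬Q ∨ P ∧ R)) ∨ S ∧ R) ∨ ¬T ∧ Q
≡ ¬¬((¬(P ∧ R) ∨ Q) ∧ (¬Q ∨ P ∧ R)) ∧ ¬(S ∧ R) ∨ ¬T ∧ Q
≡ (¬(P ∧ R) ∨ Q) ∧ (¬Q ∨ P ∧ R) ∧ ¬(S ∧ R) ∨ ¬T ∧ Q
≡ (¬P ∨ ¬R ∨ Q) ∧ (¬Q ∨ P ∧ R) ∧ ¬(S ∧ R) ∨ ¬T ∧ Q
≡ (¬P ∨ ¬R ∨ Q) ∧ (¬Q ∨ P ∧ R) ∧ (¬S ∨ ¬R) ∨ ¬T ∧ Q
≡ (¬P ∨ ¬R ∨ Q ∨ ¬T) ∧ (¬P ∨ ¬R ∨ Q ∨ Q) ∧ (¬Q ∨ P ∨ ¬T) ∧ (¬Q ∨ P ∨ Q) ∧ (¬Q ∨ R ∨ ¬T) ∧ (¬Q ∨ R ∨ Q) ∧ (¬S ∨ ¬R ∨ ¬T) ∧ (¬S ∨ ¬R ∨ Q)
≡ (¬P ∨ ¬R ∨ Q) ∧ (¬Q ∨ P ∨ ¬T) ∧ (¬Q ∨ R ∨ ¬T) ∧ (¬S ∨ ¬R ∨ ¬T) ∧ (¬S ∨ ¬R ∨ Q)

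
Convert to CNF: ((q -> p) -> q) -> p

((q -> p) -> q) -> p
≡ ~((q -> p) -> q) | p
≡ ~(~(q -> p) | q) | p
≡ ~(~(~q | p) | q) | p
≡ (~~(~q | p) & ~q) | p
≡ ((~q | p) & ~q) | p
≡ (~q | p | p) & (~q | p)
≡ ~q | p

~q | p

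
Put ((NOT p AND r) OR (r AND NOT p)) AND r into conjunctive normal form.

NOT p AND r

((NOT p AND r) OR (r AND NOT p)) AND r
≡ (NOT p OR r) AND (NOT p OR NOT p) AND (r OR r) AND (r OR NOT p) AND r   (distribute OR over AND)
≡ NOT p AND r   (simplify)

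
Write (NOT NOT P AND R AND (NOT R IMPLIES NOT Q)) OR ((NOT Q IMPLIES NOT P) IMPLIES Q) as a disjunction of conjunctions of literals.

(NOT NOT P AND R AND (NOT R IMPLIES NOT Q)) OR ((NOT Q IMPLIES NOT P) IMPLIES Q)
≡ (NOT NOT P AND R AND (NOT NOT R OR NOT Q)) OR ((NOT Q IMPLIES NOT P) IMPLIES Q)   — eliminate IMPLIES
≡ (NOT NOT P AND R AND (NOT NOT R OR NOT Q)) OR NOT (NOT Q IMPLIES NOT P) OR Q   — eliminate IMPLIES
≡ (NOT NOT P AND R AND (NOT NOT R OR NOT Q)) OR NOT (NOT NOT Q OR NOT P) OR Q   — eliminate IMPLIES
≡ (P AND R AND (NOT NOT R OR NOT Q)) OR NOT (NOT NOT Q OR NOT P) OR Q   — double negation
≡ (P AND R AND (R OR NOT Q)) OR NOT (NOT NOT Q OR NOT P) OR Q   — double negation
≡ (P AND R AND (R OR NOT Q)) OR (NOT NOT NOT Q AND NOT NOT P) OR Q   — De Morgan
≡ (P AND R AND (R OR NOT Q)) OR (NOT Q AND NOT NOT P) OR Q   — double negation
≡ (P AND R AND (R OR NOT Q)) OR (NOT Q AND P) OR Q   — double negation
≡ (P AND R AND R) OR (P AND R AND NOT Q) OR (NOT Q AND P) OR Q   — distribute AND over OR
≡ (P AND R) OR (NOT Q AND P) OR Q   — simplify

(P AND R) OR (NOT Q AND P) OR Q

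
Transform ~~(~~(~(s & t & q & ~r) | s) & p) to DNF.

~~(~~(~(s & t & q & ~r) | s) & p)
≡ ~~(~(s & t & q & ~r) | s) & p   [double negation]
≡ (~(s & t & q & ~r) | s) & p   [double negation]
≡ (~s | ~t | ~q | ~~r | s) & p   [De Morgan]
≡ (~s | ~t | ~q | r | s) & p   [double negation]
≡ (~s & p) | (~t & p) | (~q & p) | (r & p) | (s & p)   [distribute & over |]

(~s & p) | (~t & p) | (~q & p) | (r & p) | (s & p)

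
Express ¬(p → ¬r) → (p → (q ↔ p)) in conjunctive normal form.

¬(p → ¬r) → (p → (q ↔ p))
⇔ ¬¬(p → ¬r) ∨ (p → (q ↔ p))   (eliminate →)
⇔ ¬¬(¬p ∨ ¬r) ∨ (p → (q ↔ p))   (eliminate →)
⇔ ¬¬(¬p ∨ ¬r) ∨ ¬p ∨ (q ↔ p)   (eliminate →)
⇔ ¬¬(¬p ∨ ¬r) ∨ ¬p ∨ ((q → p) ∧ (p → q))   (eliminate ↔)
⇔ ¬¬(¬p ∨ ¬r) ∨ ¬p ∨ ((¬q ∨ p) ∧ (p → q))   (eliminate →)
⇔ ¬¬(¬p ∨ ¬r) ∨ ¬p ∨ ((¬q ∨ p) ∧ (¬p ∨ q))   (eliminate →)
⇔ ¬p ∨ ¬r ∨ ¬p ∨ ((¬q ∨ p) ∧ (¬p ∨ q))   (double negation)
⇔ (¬p ∨ ¬r ∨ ¬p ∨ ¬q ∨ p) ∧ (¬p ∨ ¬r ∨ ¬p ∨ ¬p ∨ q)   (distribute ∨ over ∧)
⇔ ¬p ∨ ¬r ∨ q   (simplify)

¬p ∨ ¬r ∨ q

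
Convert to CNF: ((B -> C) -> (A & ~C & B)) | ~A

(B | ~A) & (~C | ~A)

((B -> C) -> (A & ~C & B)) | ~A
= ~(B -> C) | (A & ~C & B) | ~A   — eliminate ->
= ~(~B | C) | (A & ~C & B) | ~A   — eliminate ->
= (~~B & ~C) | (A & ~C & B) | ~A   — De Morgan
= (B & ~C) | (A & ~C & B) | ~A   — double negation
= (B | A | ~A) & (B | ~C | ~A) & (B | B | ~A) & (~C | A | ~A) & (~C | ~C | ~A) & (~C | B | ~A)   — distribute | over &
= (B | ~A) & (~C | ~A)   — simplify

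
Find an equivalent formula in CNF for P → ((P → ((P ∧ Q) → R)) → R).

P → ((P → ((P ∧ Q) → R)) → R)
⇔ ¬P ∨ ((P → ((P ∧ Q) → R)) → R)   — eliminate →
⇔ ¬P ∨ ¬(P → ((P ∧ Q) → R)) ∨ R   — eliminate →
⇔ ¬P ∨ ¬(¬P ∨ ((P ∧ Q) → R)) ∨ R   — eliminate →
⇔ ¬P ∨ ¬(¬P ∨ ¬(P ∧ Q) ∨ R) ∨ R   — eliminate →
⇔ ¬P ∨ (¬¬P ∧ ¬¬(P ∧ Q) ∧ ¬R) ∨ R   — De Morgan
⇔ ¬P ∨ (P ∧ ¬¬(P ∧ Q) ∧ ¬R) ∨ R   — double negation
⇔ ¬P ∨ (P ∧ P ∧ Q ∧ ¬R) ∨ R   — double negation
⇔ (¬P ∨ P ∨ R) ∧ (¬P ∨ P ∨ R) ∧ (¬P ∨ Q ∨ R) ∧ (¬P ∨ ¬R ∨ R)   — distribute ∨ over ∧
⇔ ¬P ∨ Q ∨ R   — simplify

¬P ∨ Q ∨ R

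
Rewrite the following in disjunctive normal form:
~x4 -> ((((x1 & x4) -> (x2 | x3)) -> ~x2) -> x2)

x4 | x2

~x4 -> ((((x1 & x4) -> (x2 | x3)) -> ~x2) -> x2)
= ~~x4 | ((((x1 & x4) -> (x2 | x3)) -> ~x2) -> x2)   (eliminate ->)
= ~~x4 | ~(((x1 & x4) -> (x2 | x3)) -> ~x2) | x2   (eliminate ->)
= ~~x4 | ~(~((x1 & x4) -> (x2 | x3)) | ~x2) | x2   (eliminate ->)
= ~~x4 | ~(~(~(x1 & x4) | x2 | x3) | ~x2) | x2   (eliminate ->)
= x4 | ~(~(~(x1 & x4) | x2 | x3) | ~x2) | x2   (double negation)
= x4 | (~~(~(x1 & x4) | x2 | x3) & ~~x2) | x2   (De Morgan)
= x4 | ((~(x1 & x4) | x2 | x3) & ~~x2) | x2   (double negation)
= x4 | ((~x1 | ~x4 | x2 | x3) & ~~x2) | x2   (De Morgan)
= x4 | ((~x1 | ~x4 | x2 | x3) & x2) | x2   (double negation)
= x4 | (~x1 & x2) | (~x4 & x2) | (x2 & x2) | (x3 & x2) | x2   (distribute & over |)
= x4 | x2   (simplify)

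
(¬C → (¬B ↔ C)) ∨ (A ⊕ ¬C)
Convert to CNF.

C ∨ B ∨ ¬A

(¬C → (¬B ↔ C)) ∨ (A ⊕ ¬C)
≡ ¬¬C ∨ (¬B ↔ C) ∨ (A ⊕ ¬C)   — eliminate →
≡ ¬¬C ∨ (¬B → C) ∧ (C → ¬B) ∨ (A ⊕ ¬C)   — eliminate ↔
≡ ¬¬C ∨ (¬¬B ∨ C) ∧ (C → ¬B) ∨ (A ⊕ ¬C)   — eliminate →
≡ ¬¬C ∨ (¬¬B ∨ C) ∧ (¬C ∨ ¬B) ∨ (A ⊕ ¬C)   — eliminate →
≡ ¬¬C ∨ (¬¬B ∨ C) ∧ (¬C ∨ ¬B) ∨ (A ∨ ¬C) ∧ ¬(A ∧ ¬C)   — expand ⊕
≡ C ∨ (¬¬B ∨ C) ∧ (¬C ∨ ¬B) ∨ (A ∨ ¬C) ∧ ¬(A ∧ ¬C)   — double negation
≡ C ∨ (B ∨ C) ∧ (¬C ∨ ¬B) ∨ (A ∨ ¬C) ∧ ¬(A ∧ ¬C)   — double negation
≡ C ∨ (B ∨ C) ∧ (¬C ∨ ¬B) ∨ (A ∨ ¬C) ∧ (¬A ∨ ¬¬C)   — De Morgan
≡ C ∨ (B ∨ C) ∧ (¬C ∨ ¬B) ∨ (A ∨ ¬C) ∧ (¬A ∨ C)   — double negation
≡ (C ∨ B ∨ C ∨ A ∨ ¬C) ∧ (C ∨ B ∨ C ∨ ¬A ∨ C) ∧ (C ∨ ¬C ∨ ¬B ∨ A ∨ ¬C) ∧ (C ∨ ¬C ∨ ¬B ∨ ¬A ∨ C)   — distribute ∨ over ∧
≡ C ∨ B ∨ ¬A   — simplify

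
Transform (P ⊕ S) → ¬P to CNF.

¬P ∨ S

(P ⊕ S) → ¬P
≡ ¬(P ⊕ S) ∨ ¬P   [eliminate →]
≡ ¬((P ∨ S) ∧ ¬(P ∧ S)) ∨ ¬P   [expand ⊕]
≡ ¬(P ∨ S) ∨ ¬¬(P ∧ S) ∨ ¬P   [De Morgan]
≡ (¬P ∧ ¬S) ∨ ¬¬(P ∧ S) ∨ ¬P   [De Morgan]
≡ (¬P ∧ ¬S) ∨ (P ∧ S) ∨ ¬P   [double negation]
≡ (¬P ∨ P ∨ ¬P) ∧ (¬P ∨ S ∨ ¬P) ∧ (¬S ∨ P ∨ ¬P) ∧ (¬S ∨ S ∨ ¬P)   [distribute ∨ over ∧]
≡ ¬P ∨ S   [simplify]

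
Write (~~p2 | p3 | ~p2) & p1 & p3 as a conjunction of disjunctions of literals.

(~~p2 | p3 | ~p2) & p1 & p3
= (p2 | p3 | ~p2) & p1 & p3
= p1 & p3

p1 & p3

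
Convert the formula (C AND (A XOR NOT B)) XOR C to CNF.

C AND (NOT C OR NOT A OR NOT B) AND (NOT C OR B OR A)

(C AND (A XOR NOT B)) XOR C
⇔ ((C AND (A XOR NOT B)) OR C) AND NOT (C AND (A XOR NOT B) AND C)   [expand XOR]
⇔ ((C AND (A OR NOT B) AND NOT (A AND NOT B)) OR C) AND NOT (C AND (A XOR NOT B) AND C)   [expand XOR]
⇔ ((C AND (A OR NOT B) AND NOT (A AND NOT B)) OR C) AND NOT (C AND (A OR NOT B) AND NOT (A AND NOT B) AND C)   [expand XOR]
⇔ ((C AND (A OR NOT B) AND (NOT A OR NOT NOT B)) OR C) AND NOT (C AND (A OR NOT B) AND NOT (A AND NOT B) AND C)   [De Morgan]
⇔ ((C AND (A OR NOT B) AND (NOT A OR B)) OR C) AND NOT (C AND (A OR NOT B) AND NOT (A AND NOT B) AND C)   [double negation]
⇔ ((C AND (A OR NOT B) AND (NOT A OR B)) OR C) AND (NOT C OR NOT (A OR NOT B) OR NOT NOT (A AND NOT B) OR NOT C)   [De Morgan]
⇔ ((C AND (A OR NOT B) AND (NOT A OR B)) OR C) AND (NOT C OR (NOT A AND NOT NOT B) OR NOT NOT (A AND NOT B) OR NOT C)   [De Morgan]
⇔ ((C AND (A OR NOT B) AND (NOT A OR B)) OR C) AND (NOT C OR (NOT A AND B) OR NOT NOT (A AND NOT B) OR NOT C)   [double negation]
⇔ ((C AND (A OR NOT B) AND (NOT A OR B)) OR C) AND (NOT C OR (NOT A AND B) OR (A AND NOT B) OR NOT C)   [double negation]
⇔ (C OR C) AND (A OR NOT B OR C) AND (NOT A OR B OR C) AND (NOT C OR NOT A OR A OR NOT C) AND (NOT C OR NOT A OR NOT B OR NOT C) AND (NOT C OR B OR A OR NOT C) AND (NOT C OR B OR NOT B OR NOT C)   [distribute OR over AND]
⇔ C AND (NOT C OR NOT A OR NOT B) AND (NOT C OR B OR A)   [simplify]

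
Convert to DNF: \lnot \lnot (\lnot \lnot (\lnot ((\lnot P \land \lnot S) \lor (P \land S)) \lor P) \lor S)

\lnot \lnot (\lnot \lnot (\lnot ((\lnot P \land \lnot S) \lor (P \land S)) \lor P) \lor S)
= \lnot \lnot (\lnot ((\lnot P \land \lnot S) \lor (P \land S)) \lor P) \lor S   [double negation]
= \lnot ((\lnot P \land \lnot S) \lor (P \land S)) \lor P \lor S   [double negation]
= (\lnot (\lnot P \land \lnot S) \land \lnot (P \land S)) \lor P \lor S   [De Morgan]
= ((\lnot \lnot P \lor \lnot \lnot S) \land \lnot (P \land S)) \lor P \lor S   [De Morgan]
= ((P \lor \lnot \lnot S) \land \lnot (P \land S)) \lor P \lor S   [double negation]
= ((P \lor S) \land \lnot (P \land S)) \lor P \lor S   [double negation]
= ((P \lor S) \land (\lnot P \lor \lnot S)) \lor P \lor S   [De Morgan]
= (P \land \lnot P) \lor (P \land \lnot S) \lor (S \land \lnot P) \lor (S \land \lnot S) \lor P \lor S   [distribute \land over \lor]
= P \lor S   [simplify]

P \lor S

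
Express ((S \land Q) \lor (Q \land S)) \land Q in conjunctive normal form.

S \land Q

((S \land Q) \lor (Q \land S)) \land Q
≡ (S \lor Q) \land (S \lor S) \land (Q \lor Q) \land (Q \lor S) \land Q   — distribute \lor over \land
≡ S \land Q   — simplify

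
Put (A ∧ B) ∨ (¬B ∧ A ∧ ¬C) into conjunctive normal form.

A ∧ (B ∨ ¬C)

(A ∧ B) ∨ (¬B ∧ A ∧ ¬C)
= (A ∨ ¬B) ∧ (A ∨ A) ∧ (A ∨ ¬C) ∧ (B ∨ ¬B) ∧ (B ∨ A) ∧ (B ∨ ¬C)   (distribute ∨ over ∧)
= A ∧ (B ∨ ¬C)   (simplify)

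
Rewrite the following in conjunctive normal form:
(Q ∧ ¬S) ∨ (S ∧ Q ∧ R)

(Q ∧ ¬S) ∨ (S ∧ Q ∧ R)
≡ (Q ∨ S) ∧ (Q ∨ Q) ∧ (Q ∨ R) ∧ (¬S ∨ S) ∧ (¬S ∨ Q) ∧ (¬S ∨ R)   (distribute ∨ over ∧)
≡ Q ∧ (¬S ∨ R)   (simplify)

Q ∧ (¬S ∨ R)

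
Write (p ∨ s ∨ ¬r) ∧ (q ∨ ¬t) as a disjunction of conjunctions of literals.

(p ∧ q) ∨ (p ∧ ¬t) ∨ (s ∧ q) ∨ (s ∧ ¬t) ∨ (¬r ∧ q) ∨ (¬r ∧ ¬t)

(p ∨ s ∨ ¬r) ∧ (q ∨ ¬t)
⇔ (p ∧ q) ∨ (p ∧ ¬t) ∨ (s ∧ q) ∨ (s ∧ ¬t) ∨ (¬r ∧ q) ∨ (¬r ∧ ¬t)   (distribute ∧ over ∨)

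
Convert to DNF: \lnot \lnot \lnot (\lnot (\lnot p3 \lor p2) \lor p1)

(\lnot p3 \land \lnot p1) \lor (p2 \land \lnot p1)

\lnot \lnot \lnot (\lnot (\lnot p3 \lor p2) \lor p1)
= \lnot (\lnot (\lnot p3 \lor p2) \lor p1)   [double negation]
= \lnot \lnot (\lnot p3 \lor p2) \land \lnot p1   [De Morgan]
= (\lnot p3 \lor p2) \land \lnot p1   [double negation]
= (\lnot p3 \land \lnot p1) \lor (p2 \land \lnot p1)   [distribute \land over \lor]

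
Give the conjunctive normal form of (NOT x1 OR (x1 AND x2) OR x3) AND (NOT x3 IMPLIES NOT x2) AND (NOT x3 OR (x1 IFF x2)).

(NOT x1 OR (x1 AND x2) OR x3) AND (NOT x3 IMPLIES NOT x2) AND (NOT x3 OR (x1 IFF x2))
≡ (NOT x1 OR (x1 AND x2) OR x3) AND (NOT NOT x3 OR NOT x2) AND (NOT x3 OR (x1 IFF x2))   [eliminate IMPLIES]
≡ (NOT x1 OR (x1 AND x2) OR x3) AND (NOT NOT x3 OR NOT x2) AND (NOT x3 OR ((x1 IMPLIES x2) AND (x2 IMPLIES x1)))   [eliminate IFF]
≡ (NOT x1 OR (x1 AND x2) OR x3) AND (NOT NOT x3 OR NOT x2) AND (NOT x3 OR ((NOT x1 OR x2) AND (x2 IMPLIES x1)))   [eliminate IMPLIES]
≡ (NOT x1 OR (x1 AND x2) OR x3) AND (NOT NOT x3 OR NOT x2) AND (NOT x3 OR ((NOT x1 OR x2) AND (NOT x2 OR x1)))   [eliminate IMPLIES]
≡ (NOT x1 OR (x1 AND x2) OR x3) AND (x3 OR NOT x2) AND (NOT x3 OR ((NOT x1 OR x2) AND (NOT x2 OR x1)))   [double negation]
≡ (NOT x1 OR x1 OR x3) AND (NOT x1 OR x2 OR x3) AND (x3 OR NOT x2) AND (NOT x3 OR NOT x1 OR x2) AND (NOT x3 OR NOT x2 OR x1)   [distribute OR over AND]
≡ (NOT x1 OR x2 OR x3) AND (x3 OR NOT x2) AND (NOT x3 OR NOT x1 OR x2) AND (NOT x3 OR NOT x2 OR x1)   [simplify]

(NOT x1 OR x2 OR x3) AND (x3 OR NOT x2) AND (NOT x3 OR NOT x1 OR x2) AND (NOT x3 OR NOT x2 OR x1)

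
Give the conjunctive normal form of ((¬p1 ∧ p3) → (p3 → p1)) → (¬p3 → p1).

p3 ∨ p1

((¬p1 ∧ p3) → (p3 → p1)) → (¬p3 → p1)
≡ ¬((¬p1 ∧ p3) → (p3 → p1)) ∨ (¬p3 → p1)   [eliminate →]
≡ ¬(¬(¬p1 ∧ p3) ∨ (p3 → p1)) ∨ (¬p3 → p1)   [eliminate →]
≡ ¬(¬(¬p1 ∧ p3) ∨ ¬p3 ∨ p1) ∨ (¬p3 → p1)   [eliminate →]
≡ ¬(¬(¬p1 ∧ p3) ∨ ¬p3 ∨ p1) ∨ ¬¬p3 ∨ p1   [eliminate →]
≡ (¬¬(¬p1 ∧ p3) ∧ ¬¬p3 ∧ ¬p1) ∨ ¬¬p3 ∨ p1   [De Morgan]
≡ (¬p1 ∧ p3 ∧ ¬¬p3 ∧ ¬p1) ∨ ¬¬p3 ∨ p1   [double negation]
≡ (¬p1 ∧ p3 ∧ p3 ∧ ¬p1) ∨ ¬¬p3 ∨ p1   [double negation]
≡ (¬p1 ∧ p3 ∧ p3 ∧ ¬p1) ∨ p3 ∨ p1   [double negation]
≡ (¬p1 ∨ p3 ∨ p1) ∧ (p3 ∨ p3 ∨ p1) ∧ (p3 ∨ p3 ∨ p1) ∧ (¬p1 ∨ p3 ∨ p1)   [distribute ∨ over ∧]
≡ p3 ∨ p1   [simplify]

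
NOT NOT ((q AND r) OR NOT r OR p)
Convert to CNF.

q OR NOT r OR p

NOT NOT ((q AND r) OR NOT r OR p)
≡ (q AND r) OR NOT r OR p   [double negation]
≡ (q OR NOT r OR p) AND (r OR NOT r OR p)   [distribute OR over AND]
≡ q OR NOT r OR p   [simplify]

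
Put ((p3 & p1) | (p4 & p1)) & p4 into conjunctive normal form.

p1 & p4

((p3 & p1) | (p4 & p1)) & p4
≡ (p3 | p4) & (p3 | p1) & (p1 | p4) & (p1 | p1) & p4   [distribute | over &]
≡ p1 & p4   [simplify]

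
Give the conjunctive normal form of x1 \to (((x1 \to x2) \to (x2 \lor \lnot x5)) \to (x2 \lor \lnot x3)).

\lnot x1 \lor x2 \lor \lnot x3

x1 \to (((x1 \to x2) \to (x2 \lor \lnot x5)) \to (x2 \lor \lnot x3))
= \lnot x1 \lor (((x1 \to x2) \to (x2 \lor \lnot x5)) \to (x2 \lor \lnot x3))   — eliminate \to
= \lnot x1 \lor \lnot ((x1 \to x2) \to (x2 \lor \lnot x5)) \lor x2 \lor \lnot x3   — eliminate \to
= \lnot x1 \lor \lnot (\lnot (x1 \to x2) \lor x2 \lor \lnot x5) \lor x2 \lor \lnot x3   — eliminate \to
= \lnot x1 \lor \lnot (\lnot (\lnot x1 \lor x2) \lor x2 \lor \lnot x5) \lor x2 \lor \lnot x3   — eliminate \to
= \lnot x1 \lor (\lnot \lnot (\lnot x1 \lor x2) \land \lnot x2 \land \lnot \lnot x5) \lor x2 \lor \lnot x3   — De Morgan
= \lnot x1 \lor ((\lnot x1 \lor x2) \land \lnot x2 \land \lnot \lnot x5) \lor x2 \lor \lnot x3   — double negation
= \lnot x1 \lor ((\lnot x1 \lor x2) \land \lnot x2 \land x5) \lor x2 \lor \lnot x3   — double negation
= (\lnot x1 \lor \lnot x1 \lor x2 \lor x2 \lor \lnot x3) \land (\lnot x1 \lor \lnot x2 \lor x2 \lor \lnot x3) \land (\lnot x1 \lor x5 \lor x2 \lor \lnot x3)   — distribute \lor over \land
= \lnot x1 \lor x2 \lor \lnot x3   — simplify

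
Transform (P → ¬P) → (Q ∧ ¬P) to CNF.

P ∨ Q

(P → ¬P) → (Q ∧ ¬P)
⇔ ¬(P → ¬P) ∨ (Q ∧ ¬P)   [eliminate →]
⇔ ¬(¬P ∨ ¬P) ∨ (Q ∧ ¬P)   [eliminate →]
⇔ (¬¬P ∧ ¬¬P) ∨ (Q ∧ ¬P)   [De Morgan]
⇔ (P ∧ ¬¬P) ∨ (Q ∧ ¬P)   [double negation]
⇔ (P ∧ P) ∨ (Q ∧ ¬P)   [double negation]
⇔ (P ∨ Q) ∧ (P ∨ ¬P) ∧ (P ∨ Q) ∧ (P ∨ ¬P)   [distribute ∨ over ∧]
⇔ P ∨ Q   [simplify]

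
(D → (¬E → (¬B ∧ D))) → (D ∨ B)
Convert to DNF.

(D → (¬E → (¬B ∧ D))) → (D ∨ B)
⇔ ¬(D → (¬E → (¬B ∧ D))) ∨ D ∨ B   [eliminate →]
⇔ ¬(¬D ∨ (¬E → (¬B ∧ D))) ∨ D ∨ B   [eliminate →]
⇔ ¬(¬D ∨ ¬¬E ∨ (¬B ∧ D)) ∨ D ∨ B   [eliminate →]
⇔ (¬¬D ∧ ¬¬¬E ∧ ¬(¬B ∧ D)) ∨ D ∨ B   [De Morgan]
⇔ (D ∧ ¬¬¬E ∧ ¬(¬B ∧ D)) ∨ D ∨ B   [double negation]
⇔ (D ∧ ¬E ∧ ¬(¬B ∧ D)) ∨ D ∨ B   [double negation]
⇔ (D ∧ ¬E ∧ (¬¬B ∨ ¬D)) ∨ D ∨ B   [De Morgan]
⇔ (D ∧ ¬E ∧ (B ∨ ¬D)) ∨ D ∨ B   [double negation]
⇔ (D ∧ ¬E ∧ B) ∨ (D ∧ ¬E ∧ ¬D) ∨ D ∨ B   [distribute ∧ over ∨]
⇔ D ∨ B   [simplify]

D ∨ B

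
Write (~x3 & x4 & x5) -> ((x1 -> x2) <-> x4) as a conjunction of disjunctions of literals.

(~x3 & x4 & x5) -> ((x1 -> x2) <-> x4)
= ~(~x3 & x4 & x5) | ((x1 -> x2) <-> x4)   [eliminate ->]
= ~(~x3 & x4 & x5) | (((x1 -> x2) -> x4) & (x4 -> (x1 -> x2)))   [eliminate <->]
= ~(~x3 & x4 & x5) | ((~(x1 -> x2) | x4) & (x4 -> (x1 -> x2)))   [eliminate ->]
= ~(~x3 & x4 & x5) | ((~(~x1 | x2) | x4) & (x4 -> (x1 -> x2)))   [eliminate ->]
= ~(~x3 & x4 & x5) | ((~(~x1 | x2) | x4) & (~x4 | (x1 -> x2)))   [eliminate ->]
= ~(~x3 & x4 & x5) | ((~(~x1 | x2) | x4) & (~x4 | ~x1 | x2))   [eliminate ->]
= ~~x3 | ~x4 | ~x5 | ((~(~x1 | x2) | x4) & (~x4 | ~x1 | x2))   [De Morgan]
= x3 | ~x4 | ~x5 | ((~(~x1 | x2) | x4) & (~x4 | ~x1 | x2))   [double negation]
= x3 | ~x4 | ~x5 | (((~~x1 & ~x2) | x4) & (~x4 | ~x1 | x2))   [De Morgan]
= x3 | ~x4 | ~x5 | (((x1 & ~x2) | x4) & (~x4 | ~x1 | x2))   [double negation]
= (x3 | ~x4 | ~x5 | x1 | x4) & (x3 | ~x4 | ~x5 | ~x2 | x4) & (x3 | ~x4 | ~x5 | ~x4 | ~x1 | x2)   [distribute | over &]
= x3 | ~x4 | ~x5 | ~x1 | x2   [simplify]

x3 | ~x4 | ~x5 | ~x1 | x2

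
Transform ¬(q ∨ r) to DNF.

¬(q ∨ r)
⇔ ¬q ∧ ¬r   [De Morgan]

¬q ∧ ¬r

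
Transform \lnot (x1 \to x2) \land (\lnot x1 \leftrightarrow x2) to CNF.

x1 \land \lnot x2

\lnot (x1 \to x2) \land (\lnot x1 \leftrightarrow x2)
≡ \lnot (\lnot x1 \lor x2) \land (\lnot x1 \leftrightarrow x2)   [eliminate \to]
≡ \lnot (\lnot x1 \lor x2) \land (\lnot x1 \to x2) \land (x2 \to \lnot x1)   [eliminate \leftrightarrow]
≡ \lnot (\lnot x1 \lor x2) \land (\lnot \lnot x1 \lor x2) \land (x2 \to \lnot x1)   [eliminate \to]
≡ \lnot (\lnot x1 \lor x2) \land (\lnot \lnot x1 \lor x2) \land (\lnot x2 \lor \lnot x1)   [eliminate \to]
≡ \lnot \lnot x1 \land \lnot x2 \land (\lnot \lnot x1 \lor x2) \land (\lnot x2 \lor \lnot x1)   [De Morgan]
≡ x1 \land \lnot x2 \land (\lnot \lnot x1 \lor x2) \land (\lnot x2 \lor \lnot x1)   [double negation]
≡ x1 \land \lnot x2 \land (x1 \lor x2) \land (\lnot x2 \lor \lnot x1)   [double negation]
≡ x1 \land \lnot x2   [simplify]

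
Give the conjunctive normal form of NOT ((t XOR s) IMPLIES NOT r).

NOT ((t XOR s) IMPLIES NOT r)
≡ NOT (NOT (t XOR s) OR NOT r)   [eliminate IMPLIES]
≡ NOT (NOT ((t OR s) AND NOT (t AND s)) OR NOT r)   [expand XOR]
≡ NOT NOT ((t OR s) AND NOT (t AND s)) AND NOT NOT r   [De Morgan]
≡ (t OR s) AND NOT (t AND s) AND NOT NOT r   [double negation]
≡ (t OR s) AND (NOT t OR NOT s) AND NOT NOT r   [De Morgan]
≡ (t OR s) AND (NOT t OR NOT s) AND r   [double negation]

(t OR s) AND (NOT t OR NOT s) AND r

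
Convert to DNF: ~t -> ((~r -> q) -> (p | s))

t | (~r & ~q) | p | s

~t -> ((~r -> q) -> (p | s))
≡ ~~t | ((~r -> q) -> (p | s))   [eliminate ->]
≡ ~~t | ~(~r -> q) | p | s   [eliminate ->]
≡ ~~t | ~(~~r | q) | p | s   [eliminate ->]
≡ t | ~(~~r | q) | p | s   [double negation]
≡ t | (~~~r & ~q) | p | s   [De Morgan]
≡ t | (~r & ~q) | p | s   [double negation]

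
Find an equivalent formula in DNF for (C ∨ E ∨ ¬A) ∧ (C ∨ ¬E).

(C ∨ E ∨ ¬A) ∧ (C ∨ ¬E)
= (C ∧ C) ∨ (C ∧ ¬E) ∨ (E ∧ C) ∨ (E ∧ ¬E) ∨ (¬A ∧ C) ∨ (¬A ∧ ¬E)   (distribute ∧ over ∨)
= C ∨ (¬A ∧ ¬E)   (simplify)

C ∨ (¬A ∧ ¬E)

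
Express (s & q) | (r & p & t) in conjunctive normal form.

(s & q) | (r & p & t)
≡ (s | r) & (s | p) & (s | t) & (q | r) & (q | p) & (q | t)   (distribute | over &)

(s | r) & (s | p) & (s | t) & (q | r) & (q | p) & (q | t)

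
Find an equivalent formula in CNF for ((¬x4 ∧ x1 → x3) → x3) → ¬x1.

(x4 ∨ ¬x1 ∨ x3) ∧ (¬x3 ∨ ¬x1)

((¬x4 ∧ x1 → x3) → x3) → ¬x1
⇔ ¬((¬x4 ∧ x1 → x3) → x3) ∨ ¬x1   [eliminate →]
⇔ ¬(¬(¬x4 ∧ x1 → x3) ∨ x3) ∨ ¬x1   [eliminate →]
⇔ ¬(¬(¬(¬x4 ∧ x1) ∨ x3) ∨ x3) ∨ ¬x1   [eliminate →]
⇔ ¬¬(¬(¬x4 ∧ x1) ∨ x3) ∧ ¬x3 ∨ ¬x1   [De Morgan]
⇔ (¬(¬x4 ∧ x1) ∨ x3) ∧ ¬x3 ∨ ¬x1   [double negation]
⇔ (¬¬x4 ∨ ¬x1 ∨ x3) ∧ ¬x3 ∨ ¬x1   [De Morgan]
⇔ (x4 ∨ ¬x1 ∨ x3) ∧ ¬x3 ∨ ¬x1   [double negation]
⇔ (x4 ∨ ¬x1 ∨ x3 ∨ ¬x1) ∧ (¬x3 ∨ ¬x1)   [distribute ∨ over ∧]
⇔ (x4 ∨ ¬x1 ∨ x3) ∧ (¬x3 ∨ ¬x1)   [simplify]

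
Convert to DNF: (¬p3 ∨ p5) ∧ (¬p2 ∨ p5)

¬p3 ∧ ¬p2 ∨ p5

(¬p3 ∨ p5) ∧ (¬p2 ∨ p5)
≡ ¬p3 ∧ ¬p2 ∨ ¬p3 ∧ p5 ∨ p5 ∧ ¬p2 ∨ p5 ∧ p5   [distribute ∧ over ∨]
≡ ¬p3 ∧ ¬p2 ∨ p5   [simplify]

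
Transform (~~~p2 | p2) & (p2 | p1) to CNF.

p2 | p1

(~~~p2 | p2) & (p2 | p1)
⇔ (~p2 | p2) & (p2 | p1)   [double negation]
⇔ p2 | p1   [simplify]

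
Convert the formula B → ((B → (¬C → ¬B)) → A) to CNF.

B → ((B → (¬C → ¬B)) → A)
⇔ ¬B ∨ ((B → (¬C → ¬B)) → A)   (eliminate →)
⇔ ¬B ∨ ¬(B → (¬C → ¬B)) ∨ A   (eliminate →)
⇔ ¬B ∨ ¬(¬B ∨ (¬C → ¬B)) ∨ A   (eliminate →)
⇔ ¬B ∨ ¬(¬B ∨ ¬¬C ∨ ¬B) ∨ A   (eliminate →)
⇔ ¬B ∨ (¬¬B ∧ ¬¬¬C ∧ ¬¬B) ∨ A   (De Morgan)
⇔ ¬B ∨ (B ∧ ¬¬¬C ∧ ¬¬B) ∨ A   (double negation)
⇔ ¬B ∨ (B ∧ ¬C ∧ ¬¬B) ∨ A   (double negation)
⇔ ¬B ∨ (B ∧ ¬C ∧ B) ∨ A   (double negation)
⇔ (¬B ∨ B ∨ A) ∧ (¬B ∨ ¬C ∨ A) ∧ (¬B ∨ B ∨ A)   (distribute ∨ over ∧)
⇔ ¬B ∨ ¬C ∨ A   (simplify)

¬B ∨ ¬C ∨ A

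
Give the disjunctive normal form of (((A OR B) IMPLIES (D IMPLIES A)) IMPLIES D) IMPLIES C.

(((A OR B) IMPLIES (D IMPLIES A)) IMPLIES D) IMPLIES C
⇔ NOT (((A OR B) IMPLIES (D IMPLIES A)) IMPLIES D) OR C   (eliminate IMPLIES)
⇔ NOT (NOT ((A OR B) IMPLIES (D IMPLIES A)) OR D) OR C   (eliminate IMPLIES)
⇔ NOT (NOT (NOT (A OR B) OR (D IMPLIES A)) OR D) OR C   (eliminate IMPLIES)
⇔ NOT (NOT (NOT (A OR B) OR NOT D OR A) OR D) OR C   (eliminate IMPLIES)
⇔ (NOT NOT (NOT (A OR B) OR NOT D OR A) AND NOT D) OR C   (De Morgan)
⇔ ((NOT (A OR B) OR NOT D OR A) AND NOT D) OR C   (double negation)
⇔ (((NOT A AND NOT B) OR NOT D OR A) AND NOT D) OR C   (De Morgan)
⇔ (NOT A AND NOT B AND NOT D) OR (NOT D AND NOT D) OR (A AND NOT D) OR C   (distribute AND over OR)
⇔ NOT D OR C   (simplify)

NOT D OR C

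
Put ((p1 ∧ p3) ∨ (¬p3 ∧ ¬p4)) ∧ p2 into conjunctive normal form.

((p1 ∧ p3) ∨ (¬p3 ∧ ¬p4)) ∧ p2
= (p1 ∨ ¬p3) ∧ (p1 ∨ ¬p4) ∧ (p3 ∨ ¬p3) ∧ (p3 ∨ ¬p4) ∧ p2   [distribute ∨ over ∧]
= (p1 ∨ ¬p3) ∧ (p1 ∨ ¬p4) ∧ (p3 ∨ ¬p4) ∧ p2   [simplify]

(p1 ∨ ¬p3) ∧ (p1 ∨ ¬p4) ∧ (p3 ∨ ¬p4) ∧ p2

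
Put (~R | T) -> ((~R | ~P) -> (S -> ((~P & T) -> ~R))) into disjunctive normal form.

~S | P | ~T | ~R

(~R | T) -> ((~R | ~P) -> (S -> ((~P & T) -> ~R)))
≡ ~(~R | T) | ((~R | ~P) -> (S -> ((~P & T) -> ~R)))   [eliminate ->]
≡ ~(~R | T) | ~(~R | ~P) | (S -> ((~P & T) -> ~R))   [eliminate ->]
≡ ~(~R | T) | ~(~R | ~P) | ~S | ((~P & T) -> ~R)   [eliminate ->]
≡ ~(~R | T) | ~(~R | ~P) | ~S | ~(~P & T) | ~R   [eliminate ->]
≡ (~~R & ~T) | ~(~R | ~P) | ~S | ~(~P & T) | ~R   [De Morgan]
≡ (R & ~T) | ~(~R | ~P) | ~S | ~(~P & T) | ~R   [double negation]
≡ (R & ~T) | (~~R & ~~P) | ~S | ~(~P & T) | ~R   [De Morgan]
≡ (R & ~T) | (R & ~~P) | ~S | ~(~P & T) | ~R   [double negation]
≡ (R & ~T) | (R & P) | ~S | ~(~P & T) | ~R   [double negation]
≡ (R & ~T) | (R & P) | ~S | ~~P | ~T | ~R   [De Morgan]
≡ (R & ~T) | (R & P) | ~S | P | ~T | ~R   [double negation]
≡ ~S | P | ~T | ~R   [simplify]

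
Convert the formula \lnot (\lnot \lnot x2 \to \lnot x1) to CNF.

\lnot (\lnot \lnot x2 \to \lnot x1)
≡ \lnot (\lnot \lnot \lnot x2 \lor \lnot x1)   — eliminate \to
≡ \lnot \lnot \lnot \lnot x2 \land \lnot \lnot x1   — De Morgan
≡ \lnot \lnot x2 \land \lnot \lnot x1   — double negation
≡ x2 \land \lnot \lnot x1   — double negation
≡ x2 \land x1   — double negation

x2 \land x1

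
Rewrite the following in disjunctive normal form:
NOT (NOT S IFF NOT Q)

NOT (NOT S IFF NOT Q)
≡ NOT ((NOT S IMPLIES NOT Q) AND (NOT Q IMPLIES NOT S))
≡ NOT ((NOT NOT S OR NOT Q) AND (NOT Q IMPLIES NOT S))
≡ NOT ((NOT NOT S OR NOT Q) AND (NOT NOT Q OR NOT S))
≡ NOT (NOT NOT S OR NOT Q) OR NOT (NOT NOT Q OR NOT S)
≡ (NOT NOT NOT S AND NOT NOT Q) OR NOT (NOT NOT Q OR NOT S)
≡ (NOT S AND NOT NOT Q) OR NOT (NOT NOT Q OR NOT S)
≡ (NOT S AND Q) OR NOT (NOT NOT Q OR NOT S)
≡ (NOT S AND Q) OR (NOT NOT NOT Q AND NOT NOT S)
≡ (NOT S AND Q) OR (NOT Q AND NOT NOT S)
≡ (NOT S AND Q) OR (NOT Q AND S)

(NOT S AND Q) OR (NOT Q AND S)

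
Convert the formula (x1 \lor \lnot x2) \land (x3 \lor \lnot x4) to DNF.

(x1 \lor \lnot x2) \land (x3 \lor \lnot x4)
≡ x1 \land x3 \lor x1 \land \lnot x4 \lor \lnot x2 \land x3 \lor \lnot x2 \land \lnot x4   [distribute \land over \lor]

x1 \land x3 \lor x1 \land \lnot x4 \lor \lnot x2 \land x3 \lor \lnot x2 \land \lnot x4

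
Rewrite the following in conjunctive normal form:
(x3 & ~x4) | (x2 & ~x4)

(x3 & ~x4) | (x2 & ~x4)
⇔ (x3 | x2) & (x3 | ~x4) & (~x4 | x2) & (~x4 | ~x4)   [distribute | over &]
⇔ (x3 | x2) & ~x4   [simplify]

(x3 | x2) & ~x4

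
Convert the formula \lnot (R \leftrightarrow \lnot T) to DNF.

(R \land T) \lor (\lnot T \land \lnot R)

\lnot (R \leftrightarrow \lnot T)
≡ \lnot ((R \to \lnot T) \land (\lnot T \to R))   [eliminate \leftrightarrow]
≡ \lnot ((\lnot R \lor \lnot T) \land (\lnot T \to R))   [eliminate \to]
≡ \lnot ((\lnot R \lor \lnot T) \land (\lnot \lnot T \lor R))   [eliminate \to]
≡ \lnot (\lnot R \lor \lnot T) \lor \lnot (\lnot \lnot T \lor R)   [De Morgan]
≡ (\lnot \lnot R \land \lnot \lnot T) \lor \lnot (\lnot \lnot T \lor R)   [De Morgan]
≡ (R \land \lnot \lnot T) \lor \lnot (\lnot \lnot T \lor R)   [double negation]
≡ (R \land T) \lor \lnot (\lnot \lnot T \lor R)   [double negation]
≡ (R \land T) \lor (\lnot \lnot \lnot T \land \lnot R)   [De Morgan]
≡ (R \land T) \lor (\lnot T \land \lnot R)   [double negation]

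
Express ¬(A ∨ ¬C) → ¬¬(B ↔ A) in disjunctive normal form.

A ∨ ¬C ∨ (¬B ∧ ¬A)

¬(A ∨ ¬C) → ¬¬(B ↔ A)
≡ ¬¬(A ∨ ¬C) ∨ ¬¬(B ↔ A)   (eliminate →)
≡ ¬¬(A ∨ ¬C) ∨ ¬¬((B → A) ∧ (A → B))   (eliminate ↔)
≡ ¬¬(A ∨ ¬C) ∨ ¬¬((¬B ∨ A) ∧ (A → B))   (eliminate →)
≡ ¬¬(A ∨ ¬C) ∨ ¬¬((¬B ∨ A) ∧ (¬A ∨ B))   (eliminate →)
≡ A ∨ ¬C ∨ ¬¬((¬B ∨ A) ∧ (¬A ∨ B))   (double negation)
≡ A ∨ ¬C ∨ ((¬B ∨ A) ∧ (¬A ∨ B))   (double negation)
≡ A ∨ ¬C ∨ (¬B ∧ ¬A) ∨ (¬B ∧ B) ∨ (A ∧ ¬A) ∨ (A ∧ B)   (distribute ∧ over ∨)
≡ A ∨ ¬C ∨ (¬B ∧ ¬A)   (simplify)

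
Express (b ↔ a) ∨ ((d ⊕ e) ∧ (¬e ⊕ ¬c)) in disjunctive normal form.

(b ↔ a) ∨ ((d ⊕ e) ∧ (¬e ⊕ ¬c))
≡ ((b → a) ∧ (a → b)) ∨ ((d ⊕ e) ∧ (¬e ⊕ ¬c))   [eliminate ↔]
≡ ((¬b ∨ a) ∧ (a → b)) ∨ ((d ⊕ e) ∧ (¬e ⊕ ¬c))   [eliminate →]
≡ ((¬b ∨ a) ∧ (¬a ∨ b)) ∨ ((d ⊕ e) ∧ (¬e ⊕ ¬c))   [eliminate →]
≡ ((¬b ∨ a) ∧ (¬a ∨ b)) ∨ (((d ∧ ¬e) ∨ (¬d ∧ e)) ∧ (¬e ⊕ ¬c))   [expand ⊕]
≡ ((¬b ∨ a) ∧ (¬a ∨ b)) ∨ (((d ∧ ¬e) ∨ (¬d ∧ e)) ∧ ((¬e ∧ ¬¬c) ∨ (¬¬e ∧ ¬c)))   [expand ⊕]
≡ ((¬b ∨ a) ∧ (¬a ∨ b)) ∨ (((d ∧ ¬e) ∨ (¬d ∧ e)) ∧ ((¬e ∧ c) ∨ (¬¬e ∧ ¬c)))   [double negation]
≡ ((¬b ∨ a) ∧ (¬a ∨ b)) ∨ (((d ∧ ¬e) ∨ (¬d ∧ e)) ∧ ((¬e ∧ c) ∨ (e ∧ ¬c)))   [double negation]
≡ (¬b ∧ ¬a) ∨ (¬b ∧ b) ∨ (a ∧ ¬a) ∨ (a ∧ b) ∨ (d ∧ ¬e ∧ ¬e ∧ c) ∨ (d ∧ ¬e ∧ e ∧ ¬c) ∨ (¬d ∧ e ∧ ¬e ∧ c) ∨ (¬d ∧ e ∧ e ∧ ¬c)   [distribute ∧ over ∨]
≡ (¬b ∧ ¬a) ∨ (a ∧ b) ∨ (d ∧ ¬e ∧ c) ∨ (¬d ∧ e ∧ ¬c)   [simplify]

(¬b ∧ ¬a) ∨ (a ∧ b) ∨ (d ∧ ¬e ∧ c) ∨ (¬d ∧ e ∧ ¬c)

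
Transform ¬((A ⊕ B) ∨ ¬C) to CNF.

¬((A ⊕ B) ∨ ¬C)
≡ ¬(((A ∨ B) ∧ ¬(A ∧ B)) ∨ ¬C)   [expand ⊕]
≡ ¬((A ∨ B) ∧ ¬(A ∧ B)) ∧ ¬¬C   [De Morgan]
≡ (¬(A ∨ B) ∨ ¬¬(A ∧ B)) ∧ ¬¬C   [De Morgan]
≡ ((¬A ∧ ¬B) ∨ ¬¬(A ∧ B)) ∧ ¬¬C   [De Morgan]
≡ ((¬A ∧ ¬B) ∨ (A ∧ B)) ∧ ¬¬C   [double negation]
≡ ((¬A ∧ ¬B) ∨ (A ∧ B)) ∧ C   [double negation]
≡ (¬A ∨ A) ∧ (¬A ∨ B) ∧ (¬B ∨ A) ∧ (¬B ∨ B) ∧ C   [distribute ∨ over ∧]
≡ (¬A ∨ B) ∧ (¬B ∨ A) ∧ C   [simplify]

(¬A ∨ B) ∧ (¬B ∨ A) ∧ C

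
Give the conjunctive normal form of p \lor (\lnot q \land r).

(p \lor \lnot q) \land (p \lor r)

p \lor (\lnot q \land r)
⇔ (p \lor \lnot q) \land (p \lor r)   — distribute \lor over \land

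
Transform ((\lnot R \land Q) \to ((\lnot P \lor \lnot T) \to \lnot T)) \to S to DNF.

(\lnot R \land Q \land \lnot P \land T) \lor S

((\lnot R \land Q) \to ((\lnot P \lor \lnot T) \to \lnot T)) \to S
≡ \lnot ((\lnot R \land Q) \to ((\lnot P \lor \lnot T) \to \lnot T)) \lor S   [eliminate \to]
≡ \lnot (\lnot (\lnot R \land Q) \lor ((\lnot P \lor \lnot T) \to \lnot T)) \lor S   [eliminate \to]
≡ \lnot (\lnot (\lnot R \land Q) \lor \lnot (\lnot P \lor \lnot T) \lor \lnot T) \lor S   [eliminate \to]
≡ (\lnot \lnot (\lnot R \land Q) \land \lnot \lnot (\lnot P \lor \lnot T) \land \lnot \lnot T) \lor S   [De Morgan]
≡ (\lnot R \land Q \land \lnot \lnot (\lnot P \lor \lnot T) \land \lnot \lnot T) \lor S   [double negation]
≡ (\lnot R \land Q \land (\lnot P \lor \lnot T) \land \lnot \lnot T) \lor S   [double negation]
≡ (\lnot R \land Q \land (\lnot P \lor \lnot T) \land T) \lor S   [double negation]
≡ (\lnot R \land Q \land \lnot P \land T) \lor (\lnot R \land Q \land \lnot T \land T) \lor S   [distribute \land over \lor]
≡ (\lnot R \land Q \land \lnot P \land T) \lor S   [simplify]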